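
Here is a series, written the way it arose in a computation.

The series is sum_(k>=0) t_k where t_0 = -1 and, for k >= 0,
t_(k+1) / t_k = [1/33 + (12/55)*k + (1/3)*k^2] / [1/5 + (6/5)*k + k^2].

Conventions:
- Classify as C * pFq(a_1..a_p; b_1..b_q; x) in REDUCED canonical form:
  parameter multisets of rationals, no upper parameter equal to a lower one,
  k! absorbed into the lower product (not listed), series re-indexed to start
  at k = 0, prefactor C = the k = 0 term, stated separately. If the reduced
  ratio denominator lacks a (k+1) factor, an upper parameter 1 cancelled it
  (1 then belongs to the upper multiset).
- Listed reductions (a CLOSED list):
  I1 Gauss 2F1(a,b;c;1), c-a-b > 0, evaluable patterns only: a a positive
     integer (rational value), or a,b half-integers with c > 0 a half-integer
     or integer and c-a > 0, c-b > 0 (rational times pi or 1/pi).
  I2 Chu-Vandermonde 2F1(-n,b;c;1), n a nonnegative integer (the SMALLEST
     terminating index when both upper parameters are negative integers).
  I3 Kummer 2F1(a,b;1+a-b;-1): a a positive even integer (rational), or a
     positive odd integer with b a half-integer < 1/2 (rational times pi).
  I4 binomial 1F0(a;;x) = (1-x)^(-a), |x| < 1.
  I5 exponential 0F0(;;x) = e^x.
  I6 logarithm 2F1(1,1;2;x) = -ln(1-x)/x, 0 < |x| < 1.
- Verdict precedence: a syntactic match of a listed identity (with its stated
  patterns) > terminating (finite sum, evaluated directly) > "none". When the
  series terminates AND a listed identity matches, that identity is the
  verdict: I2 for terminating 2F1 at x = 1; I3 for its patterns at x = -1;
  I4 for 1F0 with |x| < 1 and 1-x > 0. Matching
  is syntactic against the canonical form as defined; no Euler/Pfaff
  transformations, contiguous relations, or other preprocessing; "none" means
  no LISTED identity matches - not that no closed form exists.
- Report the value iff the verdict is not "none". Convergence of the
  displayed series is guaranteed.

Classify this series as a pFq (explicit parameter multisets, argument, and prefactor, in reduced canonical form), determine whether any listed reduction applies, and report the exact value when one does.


Reduced: x = 1/3, 1F0, upper = {5/11}, lower = {-}, C = -1. Verdict: this is binomial (I4) (the 1F0 binomial series: exponent -5/11, x = 1/3). Hence: (-1) * (2/3)^(-5/11).

Key step: t_0 = -1 here, and the expanded ratio factors over Q; C = -1, roots give parameters.
Step ratio: r(k) = (1/3) * (k+5/11) / [(k+1)] - rational in k. x = (1/3); t_0 = -1; negate the roots.


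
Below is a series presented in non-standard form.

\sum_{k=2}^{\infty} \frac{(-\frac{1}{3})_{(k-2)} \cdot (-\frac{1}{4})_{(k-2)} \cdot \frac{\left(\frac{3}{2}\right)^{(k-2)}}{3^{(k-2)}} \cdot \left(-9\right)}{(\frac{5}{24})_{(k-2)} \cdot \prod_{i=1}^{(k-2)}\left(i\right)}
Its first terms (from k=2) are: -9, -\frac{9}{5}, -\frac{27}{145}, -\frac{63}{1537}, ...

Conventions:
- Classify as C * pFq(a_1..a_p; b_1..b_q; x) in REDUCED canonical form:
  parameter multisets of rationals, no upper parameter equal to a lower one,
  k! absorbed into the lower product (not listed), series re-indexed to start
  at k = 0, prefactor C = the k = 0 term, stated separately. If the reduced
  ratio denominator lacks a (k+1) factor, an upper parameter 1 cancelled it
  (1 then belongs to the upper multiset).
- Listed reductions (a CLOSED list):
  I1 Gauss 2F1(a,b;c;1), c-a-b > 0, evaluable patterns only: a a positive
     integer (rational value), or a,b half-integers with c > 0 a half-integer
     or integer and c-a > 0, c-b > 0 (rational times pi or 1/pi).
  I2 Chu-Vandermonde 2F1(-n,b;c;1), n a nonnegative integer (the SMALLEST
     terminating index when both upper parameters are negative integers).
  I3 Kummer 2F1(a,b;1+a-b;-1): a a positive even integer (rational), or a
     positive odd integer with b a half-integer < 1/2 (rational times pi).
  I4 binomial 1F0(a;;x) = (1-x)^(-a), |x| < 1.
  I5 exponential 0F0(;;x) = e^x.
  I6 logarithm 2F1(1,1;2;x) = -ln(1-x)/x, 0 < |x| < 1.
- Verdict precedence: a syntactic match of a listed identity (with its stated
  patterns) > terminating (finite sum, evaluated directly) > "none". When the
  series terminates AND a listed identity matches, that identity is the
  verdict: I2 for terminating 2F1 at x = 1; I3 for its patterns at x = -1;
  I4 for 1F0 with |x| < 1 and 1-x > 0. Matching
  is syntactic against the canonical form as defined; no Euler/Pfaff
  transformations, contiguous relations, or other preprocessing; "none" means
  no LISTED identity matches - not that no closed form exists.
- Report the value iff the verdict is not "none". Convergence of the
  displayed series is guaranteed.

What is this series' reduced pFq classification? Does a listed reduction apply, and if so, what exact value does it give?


With C = -9: the canonical form is 2F1(-\frac{1}{3}, -\frac{1}{4}; \frac{5}{24}; \frac{1}{2}). Verdict: none. A 2F1 with upper {-\frac{1}{3}, -\frac{1}{4}} fits none of I1-I6 at x = \frac{1}{2}; the sum runs forever.

First insight: with t_0 = -9, the two k-th powers (C = -9, x = 1/2) combine into one argument.
Adjacent-term ratio: r(k) = \frac{1}{2} * (k-\frac{1}{3}) (k-\frac{1}{4}) / [(k+\frac{5}{24}) (k+1)] ; factor over Q: parameters, x = \frac{1}{2}, and C = -9.


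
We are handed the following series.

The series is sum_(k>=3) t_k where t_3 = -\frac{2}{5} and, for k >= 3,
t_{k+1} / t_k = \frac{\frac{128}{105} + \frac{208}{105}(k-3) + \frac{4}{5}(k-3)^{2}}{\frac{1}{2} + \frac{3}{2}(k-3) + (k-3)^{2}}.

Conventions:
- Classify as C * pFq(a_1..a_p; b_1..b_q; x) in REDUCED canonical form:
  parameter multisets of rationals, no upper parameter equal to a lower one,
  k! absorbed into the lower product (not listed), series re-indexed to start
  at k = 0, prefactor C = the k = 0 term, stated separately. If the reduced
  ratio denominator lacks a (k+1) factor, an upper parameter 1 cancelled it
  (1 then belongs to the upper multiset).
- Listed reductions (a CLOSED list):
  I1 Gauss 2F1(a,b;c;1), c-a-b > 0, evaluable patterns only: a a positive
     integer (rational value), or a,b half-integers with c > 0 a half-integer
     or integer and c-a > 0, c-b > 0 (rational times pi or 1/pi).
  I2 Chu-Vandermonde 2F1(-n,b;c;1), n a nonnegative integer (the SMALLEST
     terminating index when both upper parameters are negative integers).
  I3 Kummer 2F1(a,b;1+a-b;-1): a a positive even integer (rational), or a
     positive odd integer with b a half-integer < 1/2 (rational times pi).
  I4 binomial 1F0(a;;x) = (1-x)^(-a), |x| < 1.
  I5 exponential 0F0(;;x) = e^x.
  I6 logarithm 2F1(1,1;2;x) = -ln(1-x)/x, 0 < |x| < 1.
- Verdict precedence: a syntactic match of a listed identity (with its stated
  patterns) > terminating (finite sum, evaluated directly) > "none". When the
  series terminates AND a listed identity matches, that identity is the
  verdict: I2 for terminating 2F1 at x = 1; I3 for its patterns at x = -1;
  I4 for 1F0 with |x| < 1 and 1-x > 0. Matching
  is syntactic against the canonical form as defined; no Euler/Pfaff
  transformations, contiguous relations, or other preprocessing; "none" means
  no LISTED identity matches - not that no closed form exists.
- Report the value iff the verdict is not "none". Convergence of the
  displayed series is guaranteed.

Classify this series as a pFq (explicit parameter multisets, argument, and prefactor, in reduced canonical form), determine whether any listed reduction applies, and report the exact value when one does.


Canonical form: C = -\frac{2}{5} times 2F1 with upper {\frac{8}{7}, \frac{4}{3}}, lower {\frac{1}{2}}, x = \frac{4}{5}. Verdict: none - at argument \frac{4}{5} the multisets {\frac{8}{7}, \frac{4}{3}} ; {\frac{1}{2}} match no listed identity.

Structural cue: t_0 = -\frac{2}{5} here, and roots of the ratio polynomials (C = -2/5, x = 4/5) are the negated parameters.
Consecutive-term ratio: r(k) = \frac{4}{5} * (k+\frac{8}{7}) (k+\frac{4}{3}) / [(k+\frac{1}{2}) (k+1)] - rational in k. x = \frac{4}{5}; t_0 = -\frac{2}{5}; negate the roots.


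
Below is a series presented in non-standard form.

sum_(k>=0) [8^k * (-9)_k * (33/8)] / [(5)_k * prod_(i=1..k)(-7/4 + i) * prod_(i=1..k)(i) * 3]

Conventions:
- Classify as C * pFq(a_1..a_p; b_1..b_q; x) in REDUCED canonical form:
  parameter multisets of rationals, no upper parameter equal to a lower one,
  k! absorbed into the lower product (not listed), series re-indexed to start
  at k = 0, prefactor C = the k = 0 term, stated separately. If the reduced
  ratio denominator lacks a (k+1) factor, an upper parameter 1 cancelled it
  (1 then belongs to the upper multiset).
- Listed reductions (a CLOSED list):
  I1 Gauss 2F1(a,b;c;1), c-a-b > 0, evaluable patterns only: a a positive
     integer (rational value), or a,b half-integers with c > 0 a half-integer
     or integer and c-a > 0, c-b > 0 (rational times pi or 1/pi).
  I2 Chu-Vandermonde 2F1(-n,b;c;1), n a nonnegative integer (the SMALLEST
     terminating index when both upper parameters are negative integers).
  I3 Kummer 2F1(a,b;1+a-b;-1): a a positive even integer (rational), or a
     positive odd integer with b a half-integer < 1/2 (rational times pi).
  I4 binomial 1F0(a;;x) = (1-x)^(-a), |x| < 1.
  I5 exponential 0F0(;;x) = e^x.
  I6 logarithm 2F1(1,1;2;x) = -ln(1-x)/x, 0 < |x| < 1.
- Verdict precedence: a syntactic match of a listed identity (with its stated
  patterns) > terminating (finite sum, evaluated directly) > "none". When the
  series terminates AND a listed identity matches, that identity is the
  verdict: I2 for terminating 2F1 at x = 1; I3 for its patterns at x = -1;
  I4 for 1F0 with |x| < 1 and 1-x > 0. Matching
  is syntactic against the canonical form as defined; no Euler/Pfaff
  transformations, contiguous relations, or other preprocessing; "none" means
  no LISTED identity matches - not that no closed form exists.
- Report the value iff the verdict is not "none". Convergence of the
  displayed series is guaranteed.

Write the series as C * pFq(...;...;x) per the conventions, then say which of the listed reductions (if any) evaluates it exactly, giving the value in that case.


The series (x = 8) is 1F2: upper {-9}, lower {-3/4, 5}, prefactor 11/8. Verdict: terminating - upper parameter -9 makes this a finite sum (last index 9), evaluated exactly. Hence: 39003494904530563/669637475325000.

Key observation: x = 8 and the lower running product (C = 11/8) is a rising factorial.
Step ratio: r(k) = 8 * (k-9) / [(k-3/4) (k+5) (k+1)] - rational; roots negated = parameters, x = 8, C = 11/8.


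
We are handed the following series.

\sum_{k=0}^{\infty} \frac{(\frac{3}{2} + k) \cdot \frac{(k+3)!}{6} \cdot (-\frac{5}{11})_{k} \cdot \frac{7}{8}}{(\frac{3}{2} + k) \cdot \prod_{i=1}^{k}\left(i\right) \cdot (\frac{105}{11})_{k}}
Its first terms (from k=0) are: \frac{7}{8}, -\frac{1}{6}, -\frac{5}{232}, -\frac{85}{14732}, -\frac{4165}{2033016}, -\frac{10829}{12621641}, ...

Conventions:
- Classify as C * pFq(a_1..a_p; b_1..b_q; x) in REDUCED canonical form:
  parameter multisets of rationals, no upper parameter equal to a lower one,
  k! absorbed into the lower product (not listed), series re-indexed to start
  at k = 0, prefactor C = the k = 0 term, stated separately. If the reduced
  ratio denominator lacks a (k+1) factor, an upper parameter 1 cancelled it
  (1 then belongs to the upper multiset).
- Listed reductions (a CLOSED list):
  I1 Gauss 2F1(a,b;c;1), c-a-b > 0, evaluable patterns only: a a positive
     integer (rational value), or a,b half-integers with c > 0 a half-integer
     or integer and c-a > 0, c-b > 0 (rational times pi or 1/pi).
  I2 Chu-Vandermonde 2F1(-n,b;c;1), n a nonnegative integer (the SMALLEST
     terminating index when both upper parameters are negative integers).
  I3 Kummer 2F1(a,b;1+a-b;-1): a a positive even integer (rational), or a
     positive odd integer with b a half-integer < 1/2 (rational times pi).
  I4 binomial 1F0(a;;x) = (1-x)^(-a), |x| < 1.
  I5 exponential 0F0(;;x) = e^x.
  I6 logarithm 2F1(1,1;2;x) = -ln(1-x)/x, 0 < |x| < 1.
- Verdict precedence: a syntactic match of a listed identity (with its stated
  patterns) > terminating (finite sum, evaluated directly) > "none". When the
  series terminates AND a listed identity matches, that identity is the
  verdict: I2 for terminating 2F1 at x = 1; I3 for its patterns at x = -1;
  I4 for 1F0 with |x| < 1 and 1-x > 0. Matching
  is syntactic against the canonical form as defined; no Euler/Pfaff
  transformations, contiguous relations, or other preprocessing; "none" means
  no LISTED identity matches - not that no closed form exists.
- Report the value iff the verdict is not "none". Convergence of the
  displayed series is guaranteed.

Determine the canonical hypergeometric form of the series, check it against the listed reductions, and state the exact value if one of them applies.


At argument 1: a 2F1 with upper {-\frac{5}{11}, 4}, lower {\frac{105}{11}}, scaled by C = \frac{7}{8}. Verdict: Gauss's theorem (I1) matches (x = 1: the Gamma ratio telescopes since c-a-b = 6 > 0 and a = 4 in Z>0). Its exact value is \frac{237961}{351384}.

First insight: with t_0 = \frac{7}{8}, the factorial ratio (C = 7/8) (k+a-1)!/(a-1)! is a rising factorial (a)_k.
Term ratio: r(k) = 1 * (k-\frac{5}{11}) (k+4) / [(k+\frac{105}{11}) (k+1)] - rational in k, leading ratio 1; with t_0 = \frac{7}{8}, classification follows.


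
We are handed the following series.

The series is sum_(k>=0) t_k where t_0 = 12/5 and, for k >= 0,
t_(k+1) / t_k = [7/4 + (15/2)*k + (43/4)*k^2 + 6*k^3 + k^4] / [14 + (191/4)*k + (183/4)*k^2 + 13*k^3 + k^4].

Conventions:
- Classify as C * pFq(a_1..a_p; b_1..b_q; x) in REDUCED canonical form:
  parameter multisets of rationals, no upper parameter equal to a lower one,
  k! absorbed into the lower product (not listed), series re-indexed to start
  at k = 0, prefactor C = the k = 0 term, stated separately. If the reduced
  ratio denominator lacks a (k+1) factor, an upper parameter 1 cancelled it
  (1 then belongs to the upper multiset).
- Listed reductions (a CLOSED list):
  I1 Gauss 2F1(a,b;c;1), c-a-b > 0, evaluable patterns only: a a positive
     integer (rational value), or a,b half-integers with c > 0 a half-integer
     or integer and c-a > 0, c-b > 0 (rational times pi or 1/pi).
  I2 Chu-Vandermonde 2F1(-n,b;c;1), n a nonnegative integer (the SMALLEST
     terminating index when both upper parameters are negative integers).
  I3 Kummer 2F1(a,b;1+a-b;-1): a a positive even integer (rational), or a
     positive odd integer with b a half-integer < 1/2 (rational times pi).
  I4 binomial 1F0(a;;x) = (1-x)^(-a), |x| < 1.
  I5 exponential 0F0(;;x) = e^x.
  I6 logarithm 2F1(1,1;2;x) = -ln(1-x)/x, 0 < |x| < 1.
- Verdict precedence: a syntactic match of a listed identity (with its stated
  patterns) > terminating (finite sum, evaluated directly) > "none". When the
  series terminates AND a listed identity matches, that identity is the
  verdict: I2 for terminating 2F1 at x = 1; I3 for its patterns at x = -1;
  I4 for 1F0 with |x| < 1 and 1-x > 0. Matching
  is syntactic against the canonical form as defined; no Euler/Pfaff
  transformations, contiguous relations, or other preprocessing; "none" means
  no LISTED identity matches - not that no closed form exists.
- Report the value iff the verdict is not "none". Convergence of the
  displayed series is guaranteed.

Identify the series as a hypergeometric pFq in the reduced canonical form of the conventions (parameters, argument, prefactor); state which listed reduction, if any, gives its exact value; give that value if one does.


x = 1 here; the reduced form reads 2F1, upper {1, 1}, lower {8}, C = 12/5. Verdict: this is Gauss's theorem (I1) (x = 1: the Gamma ratio telescopes since c-a-b = 6 > 0 and a = 1 in Z>0). Hence: 14/5.

Key step: x = 1 and cancel k + 1/2 from the displayed ratio first; then prefactor 12/5.
Consecutive-term ratio: r(k) = 1 * (k+1) (k+1) / [(k+8) (k+1)] - rational in k. x = 1; t_0 = 12/5; negate the roots.


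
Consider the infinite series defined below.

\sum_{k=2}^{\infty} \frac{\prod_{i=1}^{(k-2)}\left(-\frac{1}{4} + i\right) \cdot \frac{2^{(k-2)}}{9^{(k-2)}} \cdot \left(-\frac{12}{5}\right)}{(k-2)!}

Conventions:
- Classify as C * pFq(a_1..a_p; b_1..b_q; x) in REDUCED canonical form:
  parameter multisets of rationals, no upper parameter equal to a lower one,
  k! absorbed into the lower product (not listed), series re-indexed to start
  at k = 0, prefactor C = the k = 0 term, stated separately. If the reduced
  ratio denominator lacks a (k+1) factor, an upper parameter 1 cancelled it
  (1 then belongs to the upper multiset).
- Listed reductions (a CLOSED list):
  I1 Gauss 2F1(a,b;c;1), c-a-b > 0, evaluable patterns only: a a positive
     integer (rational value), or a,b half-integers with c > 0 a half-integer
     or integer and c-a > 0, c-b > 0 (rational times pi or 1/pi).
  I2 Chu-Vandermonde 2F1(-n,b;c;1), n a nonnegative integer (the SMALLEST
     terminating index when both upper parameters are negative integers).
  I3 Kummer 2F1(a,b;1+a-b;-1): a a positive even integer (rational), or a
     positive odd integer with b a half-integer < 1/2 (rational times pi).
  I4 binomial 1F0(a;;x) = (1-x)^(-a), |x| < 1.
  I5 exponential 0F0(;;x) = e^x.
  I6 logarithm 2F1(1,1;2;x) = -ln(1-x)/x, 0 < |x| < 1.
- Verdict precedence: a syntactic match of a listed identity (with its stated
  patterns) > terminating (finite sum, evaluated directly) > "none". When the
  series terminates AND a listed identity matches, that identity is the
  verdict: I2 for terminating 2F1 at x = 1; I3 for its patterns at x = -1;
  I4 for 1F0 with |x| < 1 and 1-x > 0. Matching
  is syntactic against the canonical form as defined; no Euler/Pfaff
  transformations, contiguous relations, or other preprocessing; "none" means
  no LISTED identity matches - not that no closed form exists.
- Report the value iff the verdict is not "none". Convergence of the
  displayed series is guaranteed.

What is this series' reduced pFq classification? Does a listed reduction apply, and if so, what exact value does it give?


Prefactor -\frac{12}{5}, argument \frac{2}{9}: 1F0 with upper {\frac{3}{4}} over lower {-}. Verdict: the I4 binomial reduction applies (the 1F0 binomial series: exponent -3/4, x = \frac{2}{9}). Hence: \left(-\frac{12}{5}\right) \cdot \left(\frac{7}{9}\right)^{-\frac{3}{4}}.

Structural cue: x = \frac{2}{9} and the running product (C = -12/5) telescopes to a rising factorial.
Ratio: r(k) = \frac{2}{9} * (k+\frac{3}{4}) / [(k+1)] - rational in k. x = \frac{2}{9}; t_0 = -\frac{12}{5}; negate the roots.


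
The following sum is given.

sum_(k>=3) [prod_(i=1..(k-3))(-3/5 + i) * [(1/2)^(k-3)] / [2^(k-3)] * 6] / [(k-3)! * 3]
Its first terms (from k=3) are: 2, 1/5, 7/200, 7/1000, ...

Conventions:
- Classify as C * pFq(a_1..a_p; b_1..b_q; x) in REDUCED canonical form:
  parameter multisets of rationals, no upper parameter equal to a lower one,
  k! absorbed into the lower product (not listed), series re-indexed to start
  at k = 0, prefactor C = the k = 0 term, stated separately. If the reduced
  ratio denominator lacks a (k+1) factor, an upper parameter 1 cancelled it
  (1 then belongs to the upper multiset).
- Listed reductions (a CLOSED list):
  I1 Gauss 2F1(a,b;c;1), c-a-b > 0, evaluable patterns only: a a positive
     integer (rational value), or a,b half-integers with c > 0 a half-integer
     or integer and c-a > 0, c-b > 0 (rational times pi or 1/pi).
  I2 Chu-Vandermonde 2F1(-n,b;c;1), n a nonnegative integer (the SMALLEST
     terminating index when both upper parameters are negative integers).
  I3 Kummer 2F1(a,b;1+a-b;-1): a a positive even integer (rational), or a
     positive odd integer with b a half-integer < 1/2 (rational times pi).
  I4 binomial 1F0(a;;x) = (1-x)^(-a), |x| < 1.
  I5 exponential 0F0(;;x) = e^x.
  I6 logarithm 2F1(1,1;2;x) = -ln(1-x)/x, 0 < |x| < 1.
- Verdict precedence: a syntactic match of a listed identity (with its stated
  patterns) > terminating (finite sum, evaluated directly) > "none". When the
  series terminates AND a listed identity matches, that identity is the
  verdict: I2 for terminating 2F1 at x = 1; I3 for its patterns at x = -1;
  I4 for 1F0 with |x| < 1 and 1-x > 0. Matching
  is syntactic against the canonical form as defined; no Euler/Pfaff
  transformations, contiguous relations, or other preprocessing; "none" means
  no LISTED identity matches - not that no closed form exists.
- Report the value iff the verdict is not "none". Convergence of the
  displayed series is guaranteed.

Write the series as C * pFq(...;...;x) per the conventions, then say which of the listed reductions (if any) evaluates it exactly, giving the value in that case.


x = 1/4 here; the reduced form reads 1F0, upper {2/5}, lower {-}, C = 2. Verdict at x = 1/4: the I4 binomial reduction matches (the 1F0 binomial series: exponent -2/5, x = 1/4). Value: 2 * (3/4)^(-2/5).

First insight: t_0 being 2, the constant factors (C = 2, x = 1/4) combine into one prefactor.
Term ratio: r(k) = (1/4) * (k+2/5) / [(k+1)] - poly over poly, x = (1/4) from leading terms; C = 2 at k = 0.


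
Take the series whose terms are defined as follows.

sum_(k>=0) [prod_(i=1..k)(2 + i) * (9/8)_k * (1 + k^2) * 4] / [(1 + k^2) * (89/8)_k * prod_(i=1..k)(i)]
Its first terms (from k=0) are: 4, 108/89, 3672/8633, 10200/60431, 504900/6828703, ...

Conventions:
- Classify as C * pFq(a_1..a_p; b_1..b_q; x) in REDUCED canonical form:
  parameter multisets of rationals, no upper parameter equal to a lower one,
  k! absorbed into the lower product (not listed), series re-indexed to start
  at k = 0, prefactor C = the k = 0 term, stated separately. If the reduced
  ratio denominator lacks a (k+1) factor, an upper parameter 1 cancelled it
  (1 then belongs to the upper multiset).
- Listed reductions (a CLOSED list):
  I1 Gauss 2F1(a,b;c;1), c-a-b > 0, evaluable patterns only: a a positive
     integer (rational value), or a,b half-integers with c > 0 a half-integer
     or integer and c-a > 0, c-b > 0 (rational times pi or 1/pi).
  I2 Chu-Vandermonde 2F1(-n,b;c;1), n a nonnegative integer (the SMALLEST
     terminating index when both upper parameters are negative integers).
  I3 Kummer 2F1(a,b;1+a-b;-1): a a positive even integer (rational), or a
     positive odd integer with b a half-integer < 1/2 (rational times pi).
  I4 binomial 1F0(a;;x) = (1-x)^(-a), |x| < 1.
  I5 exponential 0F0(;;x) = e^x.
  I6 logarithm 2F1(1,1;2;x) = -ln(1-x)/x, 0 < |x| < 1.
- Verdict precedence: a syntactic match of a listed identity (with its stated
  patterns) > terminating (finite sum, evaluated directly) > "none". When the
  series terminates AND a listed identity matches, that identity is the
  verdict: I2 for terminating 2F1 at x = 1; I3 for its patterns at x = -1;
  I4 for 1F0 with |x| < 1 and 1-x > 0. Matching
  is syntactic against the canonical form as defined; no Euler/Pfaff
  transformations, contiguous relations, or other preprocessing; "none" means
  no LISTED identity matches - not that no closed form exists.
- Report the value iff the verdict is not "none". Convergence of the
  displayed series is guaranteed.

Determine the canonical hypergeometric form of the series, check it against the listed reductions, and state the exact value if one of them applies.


Key observation: from the first term 4: striking the common factor k^2 + 1 reduces the term (prefactor 4).
Adjacent-term ratio: r(k) = 1 * (k+9/8) (k+3) / [(k+89/8) (k+1)] - rational in k. x = 1; t_0 = 4; negate the roots.

The series (x = 1) is 2F1: upper {9/8, 3}, lower {89/8}, prefactor 4. Verdict: the Gauss summation I1 matches (x = 1: the Gamma ratio telescopes since c-a-b = 7 > 0 and a = 3 in Z>0). Exact value: 42705/7168.


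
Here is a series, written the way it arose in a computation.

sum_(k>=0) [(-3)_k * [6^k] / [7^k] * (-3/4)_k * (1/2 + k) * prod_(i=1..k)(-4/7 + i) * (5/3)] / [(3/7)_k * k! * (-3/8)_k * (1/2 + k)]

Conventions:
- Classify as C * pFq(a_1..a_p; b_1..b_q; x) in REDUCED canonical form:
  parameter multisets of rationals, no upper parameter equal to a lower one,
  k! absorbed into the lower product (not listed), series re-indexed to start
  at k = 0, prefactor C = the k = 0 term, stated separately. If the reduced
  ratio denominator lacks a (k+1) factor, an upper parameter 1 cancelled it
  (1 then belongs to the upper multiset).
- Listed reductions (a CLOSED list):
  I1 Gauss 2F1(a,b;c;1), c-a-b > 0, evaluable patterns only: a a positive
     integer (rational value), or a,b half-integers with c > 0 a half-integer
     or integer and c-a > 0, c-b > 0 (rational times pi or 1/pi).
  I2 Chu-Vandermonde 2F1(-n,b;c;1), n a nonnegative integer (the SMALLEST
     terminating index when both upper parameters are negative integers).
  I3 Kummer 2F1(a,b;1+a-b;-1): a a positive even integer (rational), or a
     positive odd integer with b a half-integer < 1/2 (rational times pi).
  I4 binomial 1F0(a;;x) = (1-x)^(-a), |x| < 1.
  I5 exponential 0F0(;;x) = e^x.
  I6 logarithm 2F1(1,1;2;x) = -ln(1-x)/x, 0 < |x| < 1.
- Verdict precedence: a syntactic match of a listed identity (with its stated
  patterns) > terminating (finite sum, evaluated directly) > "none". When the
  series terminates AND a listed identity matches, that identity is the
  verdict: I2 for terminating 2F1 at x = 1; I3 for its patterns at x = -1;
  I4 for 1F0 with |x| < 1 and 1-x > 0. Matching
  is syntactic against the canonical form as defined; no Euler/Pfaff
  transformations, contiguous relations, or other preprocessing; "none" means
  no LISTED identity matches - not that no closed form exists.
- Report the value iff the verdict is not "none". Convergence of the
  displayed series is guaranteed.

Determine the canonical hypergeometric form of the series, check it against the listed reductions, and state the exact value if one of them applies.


At argument 6/7: a 2F1 with upper {-3, -3/4}, lower {-3/8}, scaled by C = 5/3. Verdict: terminating - upper -3 stops the sum at k = 3; the 4 terms are added exactly. Exact value: -61693/13377.

The tell: x = (6/7) and the two geometric factors (C = 5/3) combine into one argument.
Ratio: r(k) = (6/7) * (k-3) (k-3/4) / [(k-3/8) (k+1)] - rational in k, leading ratio (6/7); with t_0 = 5/3, classification follows.


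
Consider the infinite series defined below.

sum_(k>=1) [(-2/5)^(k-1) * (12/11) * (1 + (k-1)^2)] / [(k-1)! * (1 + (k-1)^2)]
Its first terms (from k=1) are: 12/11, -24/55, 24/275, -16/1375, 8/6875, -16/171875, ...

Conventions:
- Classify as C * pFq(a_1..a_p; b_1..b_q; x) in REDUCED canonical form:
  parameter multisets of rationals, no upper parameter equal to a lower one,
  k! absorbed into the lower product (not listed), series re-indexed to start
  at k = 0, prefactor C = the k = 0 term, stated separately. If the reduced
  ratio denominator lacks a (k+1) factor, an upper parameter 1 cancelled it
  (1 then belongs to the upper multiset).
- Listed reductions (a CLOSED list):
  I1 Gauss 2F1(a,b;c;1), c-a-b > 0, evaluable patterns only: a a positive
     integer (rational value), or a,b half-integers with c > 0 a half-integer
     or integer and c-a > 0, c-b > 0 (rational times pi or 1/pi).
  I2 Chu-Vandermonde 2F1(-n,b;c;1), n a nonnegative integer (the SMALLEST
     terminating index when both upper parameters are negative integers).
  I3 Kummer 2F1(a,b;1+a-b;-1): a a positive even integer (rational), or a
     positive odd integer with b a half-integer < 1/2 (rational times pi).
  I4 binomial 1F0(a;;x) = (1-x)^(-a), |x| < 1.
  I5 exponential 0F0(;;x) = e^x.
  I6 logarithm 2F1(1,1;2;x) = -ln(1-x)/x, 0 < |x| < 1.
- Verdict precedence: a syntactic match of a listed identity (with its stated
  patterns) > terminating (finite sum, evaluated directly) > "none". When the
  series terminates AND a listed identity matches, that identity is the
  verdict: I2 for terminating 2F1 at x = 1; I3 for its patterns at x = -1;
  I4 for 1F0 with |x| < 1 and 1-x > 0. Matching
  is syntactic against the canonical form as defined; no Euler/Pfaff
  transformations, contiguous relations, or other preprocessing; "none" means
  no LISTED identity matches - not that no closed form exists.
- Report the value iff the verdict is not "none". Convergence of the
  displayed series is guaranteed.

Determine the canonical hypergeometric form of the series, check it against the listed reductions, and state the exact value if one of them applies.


With C = 12/11: the canonical form is 0F0(-; -; -2/5). Verdict: the I5 exponential reduction matches (the 0F0 exponential series at x = -2/5). Its exact value is (12/11) * e^(-2/5).

First insight: t_0 being 12/11, striking the common factor k^2 + 1 reduces the term (C = 12/11, x = -2/5).
Ratio: r(k) = (-2/5) * 1 / [(k+1)] ; factor over Q: parameters, x = (-2/5), and C = 12/11.


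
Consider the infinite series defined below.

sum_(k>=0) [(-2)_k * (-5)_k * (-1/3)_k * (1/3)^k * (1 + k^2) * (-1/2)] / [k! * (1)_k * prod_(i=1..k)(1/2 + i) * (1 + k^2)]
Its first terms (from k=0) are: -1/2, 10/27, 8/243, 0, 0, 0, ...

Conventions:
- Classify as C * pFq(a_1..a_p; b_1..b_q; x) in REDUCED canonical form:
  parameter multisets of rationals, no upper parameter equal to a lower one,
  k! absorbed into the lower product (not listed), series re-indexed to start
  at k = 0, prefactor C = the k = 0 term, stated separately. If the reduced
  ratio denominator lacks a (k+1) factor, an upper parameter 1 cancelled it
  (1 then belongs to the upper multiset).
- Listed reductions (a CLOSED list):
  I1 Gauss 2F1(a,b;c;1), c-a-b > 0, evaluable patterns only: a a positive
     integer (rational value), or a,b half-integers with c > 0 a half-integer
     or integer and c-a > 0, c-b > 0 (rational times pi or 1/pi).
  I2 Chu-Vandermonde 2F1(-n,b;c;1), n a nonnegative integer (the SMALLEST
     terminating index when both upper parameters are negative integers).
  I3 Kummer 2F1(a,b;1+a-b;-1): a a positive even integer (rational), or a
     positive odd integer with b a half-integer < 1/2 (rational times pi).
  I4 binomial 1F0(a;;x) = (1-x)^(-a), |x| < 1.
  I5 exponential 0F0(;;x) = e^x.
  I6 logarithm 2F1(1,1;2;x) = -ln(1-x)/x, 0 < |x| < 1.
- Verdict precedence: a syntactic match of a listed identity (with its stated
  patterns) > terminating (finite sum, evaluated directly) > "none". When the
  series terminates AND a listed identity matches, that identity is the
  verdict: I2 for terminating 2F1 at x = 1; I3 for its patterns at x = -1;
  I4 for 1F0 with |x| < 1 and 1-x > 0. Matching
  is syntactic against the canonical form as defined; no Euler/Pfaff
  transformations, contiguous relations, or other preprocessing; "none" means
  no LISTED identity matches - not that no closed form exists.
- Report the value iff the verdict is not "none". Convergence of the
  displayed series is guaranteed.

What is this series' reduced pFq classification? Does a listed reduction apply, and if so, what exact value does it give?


The tell: t_0 being -1/2, k^2 + 1 divides numerator and denominator alike; prefactor -1/2 after cancelling.
Consecutive-term ratio: r(k) = (1/3) * (k-5) (k-2) (k-1/3) / [(k+1) (k+3/2) (k+1)] - rational in k. x = (1/3); t_0 = -1/2; negate the roots.

Reduced: x = 1/3, 3F2, upper = {-5, -2, -1/3}, lower = {1, 3/2}, C = -1/2. Verdict: terminating - upper parameter -2 makes this a finite sum (last index 2), evaluated exactly. Exact value: -47/486.


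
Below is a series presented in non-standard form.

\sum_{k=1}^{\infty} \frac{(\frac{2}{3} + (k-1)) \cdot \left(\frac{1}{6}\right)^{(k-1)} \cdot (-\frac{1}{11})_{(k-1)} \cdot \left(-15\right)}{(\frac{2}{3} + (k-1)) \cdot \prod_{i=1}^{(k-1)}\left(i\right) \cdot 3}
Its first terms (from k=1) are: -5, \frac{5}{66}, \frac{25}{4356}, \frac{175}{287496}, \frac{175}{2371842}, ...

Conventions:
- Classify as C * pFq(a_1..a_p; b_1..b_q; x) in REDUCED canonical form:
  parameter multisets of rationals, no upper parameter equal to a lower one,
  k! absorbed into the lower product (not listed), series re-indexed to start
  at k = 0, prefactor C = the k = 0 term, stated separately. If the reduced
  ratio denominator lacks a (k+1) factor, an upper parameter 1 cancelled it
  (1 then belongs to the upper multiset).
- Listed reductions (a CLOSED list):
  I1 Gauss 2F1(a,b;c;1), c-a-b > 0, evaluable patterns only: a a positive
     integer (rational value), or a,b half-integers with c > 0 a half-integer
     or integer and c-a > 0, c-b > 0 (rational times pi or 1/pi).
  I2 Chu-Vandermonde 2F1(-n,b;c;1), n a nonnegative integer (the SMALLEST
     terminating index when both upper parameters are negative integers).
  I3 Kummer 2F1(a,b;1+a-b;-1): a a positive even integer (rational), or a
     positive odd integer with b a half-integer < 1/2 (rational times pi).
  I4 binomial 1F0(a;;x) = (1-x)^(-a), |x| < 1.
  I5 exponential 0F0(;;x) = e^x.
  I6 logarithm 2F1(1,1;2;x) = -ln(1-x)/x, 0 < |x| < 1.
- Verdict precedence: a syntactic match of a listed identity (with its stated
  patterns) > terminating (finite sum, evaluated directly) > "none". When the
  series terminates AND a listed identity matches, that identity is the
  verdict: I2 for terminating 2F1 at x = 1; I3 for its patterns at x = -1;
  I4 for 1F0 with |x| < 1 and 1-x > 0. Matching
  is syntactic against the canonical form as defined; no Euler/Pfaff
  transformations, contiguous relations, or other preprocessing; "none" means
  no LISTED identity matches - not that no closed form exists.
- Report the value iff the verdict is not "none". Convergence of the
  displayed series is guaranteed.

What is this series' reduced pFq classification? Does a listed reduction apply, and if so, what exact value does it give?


The series (x = \frac{1}{6}) is 1F0: upper {-\frac{1}{11}}, lower {-}, prefactor -5. Verdict: this is binomial (I4) (the 1F0 binomial series: exponent 1/11, x = \frac{1}{6}). Its exact value is \left(-5\right) \cdot \left(\frac{5}{6}\right)^{\frac{1}{11}}.

First insight: t_0 being -5, the factor k + 2/3 cancels (top and bottom), leaving prefactor -5.
Term ratio: r(k) = \frac{1}{6} * (k-\frac{1}{11}) / [(k+1)] - rational in k, leading ratio \frac{1}{6}; with t_0 = -5, classification follows.


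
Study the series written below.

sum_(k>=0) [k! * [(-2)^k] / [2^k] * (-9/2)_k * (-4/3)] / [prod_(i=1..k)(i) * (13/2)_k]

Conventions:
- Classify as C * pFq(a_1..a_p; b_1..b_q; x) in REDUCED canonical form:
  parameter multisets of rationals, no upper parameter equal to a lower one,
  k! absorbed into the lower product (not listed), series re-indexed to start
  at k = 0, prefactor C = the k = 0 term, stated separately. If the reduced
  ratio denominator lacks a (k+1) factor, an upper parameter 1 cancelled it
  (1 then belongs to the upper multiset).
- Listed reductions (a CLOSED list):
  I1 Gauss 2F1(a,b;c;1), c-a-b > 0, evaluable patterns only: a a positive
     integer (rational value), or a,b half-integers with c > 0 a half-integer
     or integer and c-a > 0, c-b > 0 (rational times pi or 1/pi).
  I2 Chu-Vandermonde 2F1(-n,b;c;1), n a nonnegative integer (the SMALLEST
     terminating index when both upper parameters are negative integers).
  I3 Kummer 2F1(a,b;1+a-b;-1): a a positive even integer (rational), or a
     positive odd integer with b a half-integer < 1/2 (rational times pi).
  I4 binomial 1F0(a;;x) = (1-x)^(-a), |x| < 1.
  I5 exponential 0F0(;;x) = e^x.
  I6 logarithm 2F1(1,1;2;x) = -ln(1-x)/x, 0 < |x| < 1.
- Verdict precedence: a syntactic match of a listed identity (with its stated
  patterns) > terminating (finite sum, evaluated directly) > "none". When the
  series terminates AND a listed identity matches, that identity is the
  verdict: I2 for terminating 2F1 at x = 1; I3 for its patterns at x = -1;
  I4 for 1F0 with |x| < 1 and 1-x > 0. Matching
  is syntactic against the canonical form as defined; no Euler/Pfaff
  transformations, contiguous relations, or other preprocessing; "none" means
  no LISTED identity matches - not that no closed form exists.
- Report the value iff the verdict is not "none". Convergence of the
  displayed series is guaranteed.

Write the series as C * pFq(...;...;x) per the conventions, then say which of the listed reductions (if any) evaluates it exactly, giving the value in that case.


At argument -1: a 2F1 with upper {-9/2, 1}, lower {13/2}, scaled by C = -4/3. Verdict at x = -1: Kummer's theorem (I3) matches (x = -1; c = 13/2 equals 1+a-b for upper {-9/2, 1}: listed pattern). Value: (-231/256) * pi.

The tell: t_0 = -4/3 here, and the product of the first k integers (C = -4/3, x = -1) is k!.
Term ratio: r(k) = (-1) * (k-9/2) (k+1) / [(k+13/2) (k+1)] ; factor over Q: parameters, x = (-1), and C = -4/3.


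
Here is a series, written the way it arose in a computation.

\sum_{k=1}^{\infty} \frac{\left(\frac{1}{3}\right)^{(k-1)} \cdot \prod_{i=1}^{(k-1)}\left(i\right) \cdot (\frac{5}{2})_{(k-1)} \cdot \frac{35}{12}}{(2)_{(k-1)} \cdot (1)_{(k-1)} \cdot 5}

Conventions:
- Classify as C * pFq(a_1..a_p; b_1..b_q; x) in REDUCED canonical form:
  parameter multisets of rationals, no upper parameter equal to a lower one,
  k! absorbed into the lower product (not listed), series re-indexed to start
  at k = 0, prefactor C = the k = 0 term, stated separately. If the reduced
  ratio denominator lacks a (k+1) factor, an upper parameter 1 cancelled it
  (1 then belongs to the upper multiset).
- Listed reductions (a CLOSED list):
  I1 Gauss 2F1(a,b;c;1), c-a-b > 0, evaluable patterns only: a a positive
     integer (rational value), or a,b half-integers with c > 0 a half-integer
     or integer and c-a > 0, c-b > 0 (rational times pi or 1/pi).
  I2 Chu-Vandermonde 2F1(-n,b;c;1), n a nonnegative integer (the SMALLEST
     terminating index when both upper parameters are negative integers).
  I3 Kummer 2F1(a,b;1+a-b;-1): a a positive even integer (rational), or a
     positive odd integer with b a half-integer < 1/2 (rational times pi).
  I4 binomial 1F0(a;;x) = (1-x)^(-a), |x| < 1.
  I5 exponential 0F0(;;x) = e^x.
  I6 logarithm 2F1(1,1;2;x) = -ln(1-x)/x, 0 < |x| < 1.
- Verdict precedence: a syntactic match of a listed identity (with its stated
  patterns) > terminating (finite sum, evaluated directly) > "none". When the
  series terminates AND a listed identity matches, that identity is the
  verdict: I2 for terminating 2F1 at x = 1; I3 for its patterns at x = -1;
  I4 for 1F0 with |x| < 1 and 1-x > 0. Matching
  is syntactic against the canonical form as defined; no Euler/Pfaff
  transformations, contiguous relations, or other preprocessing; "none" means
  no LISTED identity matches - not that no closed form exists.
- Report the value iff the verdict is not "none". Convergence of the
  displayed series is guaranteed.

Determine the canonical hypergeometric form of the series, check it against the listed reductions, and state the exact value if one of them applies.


At argument \frac{1}{3}: a 2F1 with upper {1, \frac{5}{2}}, lower {2}, scaled by C = \frac{7}{12}. Verdict: none - this 2F1 at x = \frac{1}{3} matches no listed pattern, and upper {1, \frac{5}{2}} holds no stopper.

Key step: with t_0 = \frac{7}{12}, the running product (C = 7/12) telescopes to a rising factorial.
Ratio: r(k) = \frac{1}{3} * (k+1) (k+\frac{5}{2}) / [(k+2) (k+1)] - rational in k, leading ratio \frac{1}{3}; with t_0 = \frac{7}{12}, classification follows.


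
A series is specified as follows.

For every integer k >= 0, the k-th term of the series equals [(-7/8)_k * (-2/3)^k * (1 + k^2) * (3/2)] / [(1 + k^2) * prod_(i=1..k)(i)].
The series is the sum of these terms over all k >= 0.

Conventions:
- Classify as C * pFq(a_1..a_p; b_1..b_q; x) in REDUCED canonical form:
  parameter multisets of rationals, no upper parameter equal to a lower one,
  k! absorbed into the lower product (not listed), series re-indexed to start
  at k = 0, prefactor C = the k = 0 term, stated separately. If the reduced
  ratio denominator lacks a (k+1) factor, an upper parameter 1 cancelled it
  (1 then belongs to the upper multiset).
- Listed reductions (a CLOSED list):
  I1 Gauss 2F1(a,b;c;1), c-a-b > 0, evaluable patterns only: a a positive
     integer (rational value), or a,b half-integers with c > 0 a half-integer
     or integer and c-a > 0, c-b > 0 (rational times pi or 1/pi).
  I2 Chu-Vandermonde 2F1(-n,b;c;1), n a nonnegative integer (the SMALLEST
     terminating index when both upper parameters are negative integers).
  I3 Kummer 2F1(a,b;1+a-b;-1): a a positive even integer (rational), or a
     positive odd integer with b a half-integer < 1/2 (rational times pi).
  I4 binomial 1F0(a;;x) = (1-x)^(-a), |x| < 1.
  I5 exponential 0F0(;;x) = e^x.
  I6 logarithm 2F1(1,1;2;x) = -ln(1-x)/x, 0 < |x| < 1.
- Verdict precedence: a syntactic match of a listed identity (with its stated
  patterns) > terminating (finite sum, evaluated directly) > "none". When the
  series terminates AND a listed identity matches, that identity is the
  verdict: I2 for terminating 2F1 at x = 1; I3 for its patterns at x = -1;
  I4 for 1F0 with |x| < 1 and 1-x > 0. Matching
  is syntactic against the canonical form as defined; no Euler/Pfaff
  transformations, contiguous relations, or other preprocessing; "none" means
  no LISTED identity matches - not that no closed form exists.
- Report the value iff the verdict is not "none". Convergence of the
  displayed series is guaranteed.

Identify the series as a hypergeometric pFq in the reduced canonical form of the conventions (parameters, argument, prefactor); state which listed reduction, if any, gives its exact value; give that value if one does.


Reduced: x = -2/3, 1F0, upper = {-7/8}, lower = {-}, C = 3/2. Verdict: the I4 binomial reduction applies (the 1F0 binomial series: exponent 7/8, x = -2/3). Hence: (3/2) * (5/3)^(7/8).

Key step: with t_0 = 3/2, the product of the first k integers (C = 3/2, x = -2/3) is k!.
Adjacent-term ratio: r(k) = (-2/3) * (k-7/8) / [(k+1)] - rational; roots negated = parameters, x = (-2/3), C = 3/2.
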